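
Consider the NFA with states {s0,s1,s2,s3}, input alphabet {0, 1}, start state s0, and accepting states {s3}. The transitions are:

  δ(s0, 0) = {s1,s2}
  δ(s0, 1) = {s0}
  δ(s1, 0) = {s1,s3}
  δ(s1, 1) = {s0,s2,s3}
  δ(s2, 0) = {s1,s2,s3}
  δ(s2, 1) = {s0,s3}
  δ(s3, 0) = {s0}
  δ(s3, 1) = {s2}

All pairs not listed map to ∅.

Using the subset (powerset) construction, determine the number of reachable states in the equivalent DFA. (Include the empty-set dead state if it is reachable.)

5

Start state of the DFA: {s0}.
{s0} --0--> {s1,s2}  [new]
{s0} --1--> {s0}  [seen]
{s1,s2} --0--> {s1,s2,s3}  [new]
{s1,s2} --1--> {s0,s2,s3}  [new]
{s1,s2,s3} --0--> {s0,s1,s2,s3}  [new]
{s1,s2,s3} --1--> {s0,s2,s3}  [seen]
{s0,s2,s3} --0--> {s0,s1,s2,s3}  [seen]
{s0,s2,s3} --1--> {s0,s2,s3}  [seen]
{s0,s1,s2,s3} --0--> {s0,s1,s2,s3}  [seen]
{s0,s1,s2,s3} --1--> {s0,s2,s3}  [seen]
Reachable DFA states: {s0}, {s1,s2}, {s1,s2,s3}, {s0,s2,s3}, {s0,s1,s2,s3}.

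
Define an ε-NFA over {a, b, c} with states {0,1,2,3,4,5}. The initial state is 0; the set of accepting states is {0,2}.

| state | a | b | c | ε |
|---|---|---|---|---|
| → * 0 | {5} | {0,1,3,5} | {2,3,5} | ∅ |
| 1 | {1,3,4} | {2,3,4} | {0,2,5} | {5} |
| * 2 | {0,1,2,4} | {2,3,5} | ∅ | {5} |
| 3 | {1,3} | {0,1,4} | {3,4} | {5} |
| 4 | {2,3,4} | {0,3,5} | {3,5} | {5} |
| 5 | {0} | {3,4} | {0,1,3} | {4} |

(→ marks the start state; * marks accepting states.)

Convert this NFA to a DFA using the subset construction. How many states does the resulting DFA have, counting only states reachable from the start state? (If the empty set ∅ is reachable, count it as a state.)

7

Start state of the DFA: {0} (ε-closure of the NFA start).
{0} --a--> {4,5}  [new]
{0} --b--> {0,1,3,4,5}  [new]
{0} --c--> {2,3,4,5}  [new]
{4,5} --a--> {0,2,3,4,5}  [new]
{4,5} --b--> {0,3,4,5}  [new]
{4,5} --c--> {0,1,3,4,5}  [seen]
{0,1,3,4,5} --a--> {0,1,2,3,4,5}  [new]
{0,1,3,4,5} --b--> {0,1,2,3,4,5}  [seen]
{0,1,3,4,5} --c--> {0,1,2,3,4,5}  [seen]
{2,3,4,5} --a--> {0,1,2,3,4,5}  [seen]
{2,3,4,5} --b--> {0,1,2,3,4,5}  [seen]
{2,3,4,5} --c--> {0,1,3,4,5}  [seen]
{0,2,3,4,5} --a--> {0,1,2,3,4,5}  [seen]
{0,2,3,4,5} --b--> {0,1,2,3,4,5}  [seen]
{0,2,3,4,5} --c--> {0,1,2,3,4,5}  [seen]
{0,3,4,5} --a--> {0,1,2,3,4,5}  [seen]
{0,3,4,5} --b--> {0,1,3,4,5}  [seen]
{0,3,4,5} --c--> {0,1,2,3,4,5}  [seen]
{0,1,2,3,4,5} --a--> {0,1,2,3,4,5}  [seen]
{0,1,2,3,4,5} --b--> {0,1,2,3,4,5}  [seen]
{0,1,2,3,4,5} --c--> {0,1,2,3,4,5}  [seen]
Reachable DFA states: {0}, {4,5}, {0,1,3,4,5}, {2,3,4,5}, {0,2,3,4,5}, {0,3,4,5}, {0,1,2,3,4,5}.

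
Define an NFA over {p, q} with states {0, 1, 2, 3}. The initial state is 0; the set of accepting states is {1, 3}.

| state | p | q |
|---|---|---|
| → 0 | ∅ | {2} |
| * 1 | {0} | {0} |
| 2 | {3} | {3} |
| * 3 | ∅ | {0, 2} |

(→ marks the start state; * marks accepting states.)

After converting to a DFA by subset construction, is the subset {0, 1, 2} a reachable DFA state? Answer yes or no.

Start state of the DFA: {0}.
{0} --p--> ∅  [new]
{0} --q--> {2}  [new]
∅ --p--> ∅  [seen]
∅ --q--> ∅  [seen]
{2} --p--> {3}  [new]
{2} --q--> {3}  [seen]
{3} --p--> ∅  [seen]
{3} --q--> {0, 2}  [new]
{0, 2} --p--> {3}  [seen]
{0, 2} --q--> {2, 3}  [new]
{2, 3} --p--> {3}  [seen]
{2, 3} --q--> {0, 2, 3}  [new]
{0, 2, 3} --p--> {3}  [seen]
{0, 2, 3} --q--> {0, 2, 3}  [seen]
Reachable DFA states: {0}, ∅, {2}, {3}, {0, 2}, {2, 3}, {0, 2, 3}.
{0, 1, 2} is not among them.

no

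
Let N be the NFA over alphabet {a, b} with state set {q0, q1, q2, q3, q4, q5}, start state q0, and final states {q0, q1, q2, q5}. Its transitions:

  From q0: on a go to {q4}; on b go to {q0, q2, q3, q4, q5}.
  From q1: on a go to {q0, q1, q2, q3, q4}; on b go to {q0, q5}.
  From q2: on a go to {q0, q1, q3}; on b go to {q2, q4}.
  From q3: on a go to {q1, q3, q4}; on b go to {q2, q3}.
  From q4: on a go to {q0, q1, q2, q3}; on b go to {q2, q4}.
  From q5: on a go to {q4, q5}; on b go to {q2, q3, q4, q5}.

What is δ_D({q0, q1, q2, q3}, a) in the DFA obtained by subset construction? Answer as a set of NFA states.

{q0, q1, q2, q3, q4}

δ(q0,a) = {q4}; δ(q1,a) = {q0, q1, q2, q3, q4}; δ(q2,a) = {q0, q1, q3}; δ(q3,a) = {q1, q3, q4}.
Union: {q0, q1, q2, q3, q4}.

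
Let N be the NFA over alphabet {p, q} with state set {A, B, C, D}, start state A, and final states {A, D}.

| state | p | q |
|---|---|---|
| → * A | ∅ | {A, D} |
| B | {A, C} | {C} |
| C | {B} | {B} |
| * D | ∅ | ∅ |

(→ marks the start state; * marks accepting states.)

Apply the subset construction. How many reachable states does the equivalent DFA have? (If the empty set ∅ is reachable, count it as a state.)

3

Start state of the DFA: {A}.
{A} --p--> ∅  [new]
{A} --q--> {A, D}  [new]
∅ --p--> ∅  [seen]
∅ --q--> ∅  [seen]
{A, D} --p--> ∅  [seen]
{A, D} --q--> {A, D}  [seen]
Reachable DFA states: {A}, ∅, {A, D}.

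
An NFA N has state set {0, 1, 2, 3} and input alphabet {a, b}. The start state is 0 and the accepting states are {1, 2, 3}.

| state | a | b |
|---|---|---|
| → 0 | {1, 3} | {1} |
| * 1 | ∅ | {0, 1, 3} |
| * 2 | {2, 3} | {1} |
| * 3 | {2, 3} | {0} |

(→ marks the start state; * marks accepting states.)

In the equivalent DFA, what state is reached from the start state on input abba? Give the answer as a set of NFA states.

Start: {0}.
δ(0,a) = {1, 3}.
Union: {1, 3}.
After a: {1, 3}.
δ(1,b) = {0, 1, 3}; δ(3,b) = {0}.
Union: {0, 1, 3}.
After b: {0, 1, 3}.
δ(0,b) = {1}; δ(1,b) = {0, 1, 3}; δ(3,b) = {0}.
Union: {0, 1, 3}.
After b: {0, 1, 3}.
δ(0,a) = {1, 3}; δ(1,a) = ∅; δ(3,a) = {2, 3}.
Union: {1, 2, 3}.
After a: {1, 2, 3}.

{1, 2, 3}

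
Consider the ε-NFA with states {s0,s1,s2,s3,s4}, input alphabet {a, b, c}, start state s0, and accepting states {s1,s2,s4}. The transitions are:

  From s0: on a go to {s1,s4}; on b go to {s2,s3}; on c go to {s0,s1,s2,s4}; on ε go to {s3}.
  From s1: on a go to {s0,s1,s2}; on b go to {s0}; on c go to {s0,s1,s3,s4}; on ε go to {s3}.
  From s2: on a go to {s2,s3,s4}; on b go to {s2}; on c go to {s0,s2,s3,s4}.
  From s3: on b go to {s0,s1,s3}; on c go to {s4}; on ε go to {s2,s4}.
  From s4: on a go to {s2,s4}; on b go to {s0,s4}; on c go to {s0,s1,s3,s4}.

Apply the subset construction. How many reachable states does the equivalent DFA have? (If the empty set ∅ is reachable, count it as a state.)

3

Start state of the DFA: {s0,s2,s3,s4} (ε-closure of the NFA start).
{s0,s2,s3,s4} --a--> {s1,s2,s3,s4}  [new]
{s0,s2,s3,s4} --b--> {s0,s1,s2,s3,s4}  [new]
{s0,s2,s3,s4} --c--> {s0,s1,s2,s3,s4}  [seen]
{s1,s2,s3,s4} --a--> {s0,s1,s2,s3,s4}  [seen]
{s1,s2,s3,s4} --b--> {s0,s1,s2,s3,s4}  [seen]
{s1,s2,s3,s4} --c--> {s0,s1,s2,s3,s4}  [seen]
{s0,s1,s2,s3,s4} --a--> {s0,s1,s2,s3,s4}  [seen]
{s0,s1,s2,s3,s4} --b--> {s0,s1,s2,s3,s4}  [seen]
{s0,s1,s2,s3,s4} --c--> {s0,s1,s2,s3,s4}  [seen]
Reachable DFA states: {s0,s2,s3,s4}, {s1,s2,s3,s4}, {s0,s1,s2,s3,s4}.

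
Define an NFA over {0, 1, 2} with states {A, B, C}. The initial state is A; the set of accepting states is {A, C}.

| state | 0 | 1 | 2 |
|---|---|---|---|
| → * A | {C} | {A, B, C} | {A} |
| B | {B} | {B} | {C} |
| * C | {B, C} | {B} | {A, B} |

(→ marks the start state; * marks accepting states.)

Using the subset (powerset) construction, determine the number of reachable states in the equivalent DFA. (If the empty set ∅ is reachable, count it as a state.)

7

Start state of the DFA: {A}.
{A} --0--> {C}  [new]
{A} --1--> {A, B, C}  [new]
{A} --2--> {A}  [seen]
{C} --0--> {B, C}  [new]
{C} --1--> {B}  [new]
{C} --2--> {A, B}  [new]
{A, B, C} --0--> {B, C}  [seen]
{A, B, C} --1--> {A, B, C}  [seen]
{A, B, C} --2--> {A, B, C}  [seen]
{B, C} --0--> {B, C}  [seen]
{B, C} --1--> {B}  [seen]
{B, C} --2--> {A, B, C}  [seen]
{B} --0--> {B}  [seen]
{B} --1--> {B}  [seen]
{B} --2--> {C}  [seen]
{A, B} --0--> {B, C}  [seen]
{A, B} --1--> {A, B, C}  [seen]
{A, B} --2--> {A, C}  [new]
{A, C} --0--> {B, C}  [seen]
{A, C} --1--> {A, B, C}  [seen]
{A, C} --2--> {A, B}  [seen]
Reachable DFA states: {A}, {C}, {A, B, C}, {B, C}, {B}, {A, B}, {A, C}.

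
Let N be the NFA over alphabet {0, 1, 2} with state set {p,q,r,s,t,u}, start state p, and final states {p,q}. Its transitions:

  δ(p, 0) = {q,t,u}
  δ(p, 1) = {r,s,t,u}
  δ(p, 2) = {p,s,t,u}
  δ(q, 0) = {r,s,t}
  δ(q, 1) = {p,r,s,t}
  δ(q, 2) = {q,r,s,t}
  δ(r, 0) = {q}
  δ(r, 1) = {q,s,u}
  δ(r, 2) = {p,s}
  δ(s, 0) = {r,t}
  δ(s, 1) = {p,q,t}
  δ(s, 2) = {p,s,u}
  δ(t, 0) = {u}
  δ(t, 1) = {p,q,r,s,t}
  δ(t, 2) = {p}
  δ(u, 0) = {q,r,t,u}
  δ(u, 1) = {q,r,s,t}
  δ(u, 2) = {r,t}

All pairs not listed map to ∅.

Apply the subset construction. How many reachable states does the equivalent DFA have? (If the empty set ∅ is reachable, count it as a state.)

Start state of the DFA: {p}.
{p} --0--> {q,t,u}  [new]
{p} --1--> {r,s,t,u}  [new]
{p} --2--> {p,s,t,u}  [new]
{q,t,u} --0--> {q,r,s,t,u}  [new]
{q,t,u} --1--> {p,q,r,s,t}  [new]
{q,t,u} --2--> {p,q,r,s,t}  [seen]
{r,s,t,u} --0--> {q,r,t,u}  [new]
{r,s,t,u} --1--> {p,q,r,s,t,u}  [new]
{r,s,t,u} --2--> {p,r,s,t,u}  [new]
{p,s,t,u} --0--> {q,r,t,u}  [seen]
{p,s,t,u} --1--> {p,q,r,s,t,u}  [seen]
{p,s,t,u} --2--> {p,r,s,t,u}  [seen]
{q,r,s,t,u} --0--> {q,r,s,t,u}  [seen]
{q,r,s,t,u} --1--> {p,q,r,s,t,u}  [seen]
{q,r,s,t,u} --2--> {p,q,r,s,t,u}  [seen]
{p,q,r,s,t} --0--> {q,r,s,t,u}  [seen]
{p,q,r,s,t} --1--> {p,q,r,s,t,u}  [seen]
{p,q,r,s,t} --2--> {p,q,r,s,t,u}  [seen]
{q,r,t,u} --0--> {q,r,s,t,u}  [seen]
{q,r,t,u} --1--> {p,q,r,s,t,u}  [seen]
{q,r,t,u} --2--> {p,q,r,s,t}  [seen]
{p,q,r,s,t,u} --0--> {q,r,s,t,u}  [seen]
{p,q,r,s,t,u} --1--> {p,q,r,s,t,u}  [seen]
{p,q,r,s,t,u} --2--> {p,q,r,s,t,u}  [seen]
{p,r,s,t,u} --0--> {q,r,t,u}  [seen]
{p,r,s,t,u} --1--> {p,q,r,s,t,u}  [seen]
{p,r,s,t,u} --2--> {p,r,s,t,u}  [seen]
Reachable DFA states: {p}, {q,t,u}, {r,s,t,u}, {p,s,t,u}, {q,r,s,t,u}, {p,q,r,s,t}, {q,r,t,u}, {p,q,r,s,t,u}, {p,r,s,t,u}.

9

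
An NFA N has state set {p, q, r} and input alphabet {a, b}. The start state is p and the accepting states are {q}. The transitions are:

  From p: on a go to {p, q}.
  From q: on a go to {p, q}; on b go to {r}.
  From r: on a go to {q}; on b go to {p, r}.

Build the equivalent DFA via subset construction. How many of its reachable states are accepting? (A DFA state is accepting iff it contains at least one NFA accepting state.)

Start state of the DFA: {p}.
{p} --a--> {p, q}  [new]
{p} --b--> ∅  [new]
{p, q} --a--> {p, q}  [seen]
{p, q} --b--> {r}  [new]
∅ --a--> ∅  [seen]
∅ --b--> ∅  [seen]
{r} --a--> {q}  [new]
{r} --b--> {p, r}  [new]
{q} --a--> {p, q}  [seen]
{q} --b--> {r}  [seen]
{p, r} --a--> {p, q}  [seen]
{p, r} --b--> {p, r}  [seen]
Reachable DFA states: {p}, {p, q}, ∅, {r}, {q}, {p, r}.
Accepting DFA states (contain an NFA accepting state): {p, q}, {q}.

2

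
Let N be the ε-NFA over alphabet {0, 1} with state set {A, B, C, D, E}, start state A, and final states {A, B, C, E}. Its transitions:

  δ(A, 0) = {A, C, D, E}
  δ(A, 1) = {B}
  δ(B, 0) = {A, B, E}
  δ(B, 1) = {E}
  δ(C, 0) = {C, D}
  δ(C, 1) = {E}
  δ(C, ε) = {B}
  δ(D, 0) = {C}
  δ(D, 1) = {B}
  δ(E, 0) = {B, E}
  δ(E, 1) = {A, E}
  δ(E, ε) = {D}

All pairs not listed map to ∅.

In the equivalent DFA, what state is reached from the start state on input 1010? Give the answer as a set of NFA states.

Start: {A}.
δ(A,1) = {B}.
Union: {B}.
After 1: {B}.
δ(B,0) = {A, B, E}.
Union: {A, B, E}.
ε-closure gives {A, B, D, E}.
After 0: {A, B, D, E}.
δ(A,1) = {B}; δ(B,1) = {E}; δ(D,1) = {B}; δ(E,1) = {A, E}.
Union: {A, B, E}.
ε-closure gives {A, B, D, E}.
After 1: {A, B, D, E}.
δ(A,0) = {A, C, D, E}; δ(B,0) = {A, B, E}; δ(D,0) = {C}; δ(E,0) = {B, E}.
Union: {A, B, C, D, E}.
After 0: {A, B, C, D, E}.

{A, B, C, D, E}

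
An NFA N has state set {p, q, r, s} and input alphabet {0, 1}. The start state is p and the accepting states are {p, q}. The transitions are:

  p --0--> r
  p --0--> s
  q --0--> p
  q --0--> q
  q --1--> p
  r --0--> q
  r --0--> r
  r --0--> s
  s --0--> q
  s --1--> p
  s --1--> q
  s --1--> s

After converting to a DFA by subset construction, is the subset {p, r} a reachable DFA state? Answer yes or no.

no

Start state of the DFA: {p}.
{p} --0--> {r, s}  [new]
{p} --1--> ∅  [new]
{r, s} --0--> {q, r, s}  [new]
{r, s} --1--> {p, q, s}  [new]
∅ --0--> ∅  [seen]
∅ --1--> ∅  [seen]
{q, r, s} --0--> {p, q, r, s}  [new]
{q, r, s} --1--> {p, q, s}  [seen]
{p, q, s} --0--> {p, q, r, s}  [seen]
{p, q, s} --1--> {p, q, s}  [seen]
{p, q, r, s} --0--> {p, q, r, s}  [seen]
{p, q, r, s} --1--> {p, q, s}  [seen]
Reachable DFA states: {p}, {r, s}, ∅, {q, r, s}, {p, q, s}, {p, q, r, s}.
{p, r} is not among them.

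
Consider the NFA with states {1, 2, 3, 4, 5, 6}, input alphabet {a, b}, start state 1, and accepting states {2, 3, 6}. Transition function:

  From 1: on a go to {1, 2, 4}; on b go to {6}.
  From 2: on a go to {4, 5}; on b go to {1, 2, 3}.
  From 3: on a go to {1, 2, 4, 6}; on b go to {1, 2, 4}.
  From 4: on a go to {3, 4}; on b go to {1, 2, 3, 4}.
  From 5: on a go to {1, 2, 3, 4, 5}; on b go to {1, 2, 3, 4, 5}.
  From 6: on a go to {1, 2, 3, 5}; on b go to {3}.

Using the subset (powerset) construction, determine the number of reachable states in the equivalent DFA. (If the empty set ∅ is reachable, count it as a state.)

Start state of the DFA: {1}.
{1} --a--> {1, 2, 4}  [new]
{1} --b--> {6}  [new]
{1, 2, 4} --a--> {1, 2, 3, 4, 5}  [new]
{1, 2, 4} --b--> {1, 2, 3, 4, 6}  [new]
{6} --a--> {1, 2, 3, 5}  [new]
{6} --b--> {3}  [new]
{1, 2, 3, 4, 5} --a--> {1, 2, 3, 4, 5, 6}  [new]
{1, 2, 3, 4, 5} --b--> {1, 2, 3, 4, 5, 6}  [seen]
{1, 2, 3, 4, 6} --a--> {1, 2, 3, 4, 5, 6}  [seen]
{1, 2, 3, 4, 6} --b--> {1, 2, 3, 4, 6}  [seen]
{1, 2, 3, 5} --a--> {1, 2, 3, 4, 5, 6}  [seen]
{1, 2, 3, 5} --b--> {1, 2, 3, 4, 5, 6}  [seen]
{3} --a--> {1, 2, 4, 6}  [new]
{3} --b--> {1, 2, 4}  [seen]
{1, 2, 3, 4, 5, 6} --a--> {1, 2, 3, 4, 5, 6}  [seen]
{1, 2, 3, 4, 5, 6} --b--> {1, 2, 3, 4, 5, 6}  [seen]
{1, 2, 4, 6} --a--> {1, 2, 3, 4, 5}  [seen]
{1, 2, 4, 6} --b--> {1, 2, 3, 4, 6}  [seen]
Reachable DFA states: {1}, {1, 2, 4}, {6}, {1, 2, 3, 4, 5}, {1, 2, 3, 4, 6}, {1, 2, 3, 5}, {3}, {1, 2, 3, 4, 5, 6}, {1, 2, 4, 6}.

9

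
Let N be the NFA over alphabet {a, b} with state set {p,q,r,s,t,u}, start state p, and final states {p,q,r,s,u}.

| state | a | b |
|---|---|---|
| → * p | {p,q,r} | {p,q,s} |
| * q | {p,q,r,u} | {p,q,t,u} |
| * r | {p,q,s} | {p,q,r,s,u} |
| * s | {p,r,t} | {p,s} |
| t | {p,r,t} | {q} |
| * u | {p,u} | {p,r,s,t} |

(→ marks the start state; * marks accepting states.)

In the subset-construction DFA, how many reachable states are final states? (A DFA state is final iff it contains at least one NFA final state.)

Start state of the DFA: {p}.
{p} --a--> {p,q,r}  [new]
{p} --b--> {p,q,s}  [new]
{p,q,r} --a--> {p,q,r,s,u}  [new]
{p,q,r} --b--> {p,q,r,s,t,u}  [new]
{p,q,s} --a--> {p,q,r,t,u}  [new]
{p,q,s} --b--> {p,q,s,t,u}  [new]
{p,q,r,s,u} --a--> {p,q,r,s,t,u}  [seen]
{p,q,r,s,u} --b--> {p,q,r,s,t,u}  [seen]
{p,q,r,s,t,u} --a--> {p,q,r,s,t,u}  [seen]
{p,q,r,s,t,u} --b--> {p,q,r,s,t,u}  [seen]
{p,q,r,t,u} --a--> {p,q,r,s,t,u}  [seen]
{p,q,r,t,u} --b--> {p,q,r,s,t,u}  [seen]
{p,q,s,t,u} --a--> {p,q,r,t,u}  [seen]
{p,q,s,t,u} --b--> {p,q,r,s,t,u}  [seen]
Reachable DFA states: {p}, {p,q,r}, {p,q,s}, {p,q,r,s,u}, {p,q,r,s,t,u}, {p,q,r,t,u}, {p,q,s,t,u}.
Accepting DFA states (contain an NFA accepting state): {p}, {p,q,r}, {p,q,s}, {p,q,r,s,u}, {p,q,r,s,t,u}, {p,q,r,t,u}, {p,q,s,t,u}.

7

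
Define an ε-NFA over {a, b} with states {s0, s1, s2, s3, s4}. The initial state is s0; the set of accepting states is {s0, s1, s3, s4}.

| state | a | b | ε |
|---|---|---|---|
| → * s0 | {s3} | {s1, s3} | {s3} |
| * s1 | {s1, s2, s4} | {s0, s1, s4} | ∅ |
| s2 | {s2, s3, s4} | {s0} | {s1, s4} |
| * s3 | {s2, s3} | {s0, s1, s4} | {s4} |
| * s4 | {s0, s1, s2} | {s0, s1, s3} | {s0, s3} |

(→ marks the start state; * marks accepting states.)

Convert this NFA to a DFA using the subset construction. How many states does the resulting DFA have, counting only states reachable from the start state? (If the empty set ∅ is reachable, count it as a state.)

Start state of the DFA: {s0, s3, s4} (ε-closure of the NFA start).
{s0, s3, s4} --a--> {s0, s1, s2, s3, s4}  [new]
{s0, s3, s4} --b--> {s0, s1, s3, s4}  [new]
{s0, s1, s2, s3, s4} --a--> {s0, s1, s2, s3, s4}  [seen]
{s0, s1, s2, s3, s4} --b--> {s0, s1, s3, s4}  [seen]
{s0, s1, s3, s4} --a--> {s0, s1, s2, s3, s4}  [seen]
{s0, s1, s3, s4} --b--> {s0, s1, s3, s4}  [seen]
Reachable DFA states: {s0, s3, s4}, {s0, s1, s2, s3, s4}, {s0, s1, s3, s4}.

3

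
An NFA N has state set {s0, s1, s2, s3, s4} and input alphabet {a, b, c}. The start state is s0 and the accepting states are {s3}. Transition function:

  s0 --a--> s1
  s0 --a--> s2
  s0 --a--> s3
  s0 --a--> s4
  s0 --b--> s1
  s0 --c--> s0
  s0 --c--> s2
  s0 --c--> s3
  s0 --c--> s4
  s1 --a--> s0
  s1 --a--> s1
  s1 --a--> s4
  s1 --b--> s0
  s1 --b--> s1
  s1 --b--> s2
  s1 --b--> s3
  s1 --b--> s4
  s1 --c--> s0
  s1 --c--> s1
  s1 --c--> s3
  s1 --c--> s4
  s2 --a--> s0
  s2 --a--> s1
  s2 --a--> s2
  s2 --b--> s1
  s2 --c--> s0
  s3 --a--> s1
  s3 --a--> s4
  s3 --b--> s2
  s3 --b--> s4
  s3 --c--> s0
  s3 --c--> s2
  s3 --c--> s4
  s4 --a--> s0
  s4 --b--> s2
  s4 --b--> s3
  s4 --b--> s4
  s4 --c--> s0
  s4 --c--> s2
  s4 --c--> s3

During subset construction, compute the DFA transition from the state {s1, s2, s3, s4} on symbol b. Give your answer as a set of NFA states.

δ(s1,b) = {s0, s1, s2, s3, s4}; δ(s2,b) = {s1}; δ(s3,b) = {s2, s4}; δ(s4,b) = {s2, s3, s4}.
Union: {s0, s1, s2, s3, s4}.

{s0, s1, s2, s3, s4}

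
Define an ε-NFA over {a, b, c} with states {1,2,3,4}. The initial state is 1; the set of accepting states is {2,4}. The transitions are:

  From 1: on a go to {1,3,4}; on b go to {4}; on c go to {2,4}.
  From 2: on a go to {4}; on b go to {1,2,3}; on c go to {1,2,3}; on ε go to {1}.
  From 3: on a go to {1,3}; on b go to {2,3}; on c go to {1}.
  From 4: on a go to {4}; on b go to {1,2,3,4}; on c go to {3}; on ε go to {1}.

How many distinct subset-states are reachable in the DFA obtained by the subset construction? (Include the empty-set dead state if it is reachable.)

5

Start state of the DFA: {1} (ε-closure of the NFA start).
{1} --a--> {1,3,4}  [new]
{1} --b--> {1,4}  [new]
{1} --c--> {1,2,4}  [new]
{1,3,4} --a--> {1,3,4}  [seen]
{1,3,4} --b--> {1,2,3,4}  [new]
{1,3,4} --c--> {1,2,3,4}  [seen]
{1,4} --a--> {1,3,4}  [seen]
{1,4} --b--> {1,2,3,4}  [seen]
{1,4} --c--> {1,2,3,4}  [seen]
{1,2,4} --a--> {1,3,4}  [seen]
{1,2,4} --b--> {1,2,3,4}  [seen]
{1,2,4} --c--> {1,2,3,4}  [seen]
{1,2,3,4} --a--> {1,3,4}  [seen]
{1,2,3,4} --b--> {1,2,3,4}  [seen]
{1,2,3,4} --c--> {1,2,3,4}  [seen]
Reachable DFA states: {1}, {1,3,4}, {1,4}, {1,2,4}, {1,2,3,4}.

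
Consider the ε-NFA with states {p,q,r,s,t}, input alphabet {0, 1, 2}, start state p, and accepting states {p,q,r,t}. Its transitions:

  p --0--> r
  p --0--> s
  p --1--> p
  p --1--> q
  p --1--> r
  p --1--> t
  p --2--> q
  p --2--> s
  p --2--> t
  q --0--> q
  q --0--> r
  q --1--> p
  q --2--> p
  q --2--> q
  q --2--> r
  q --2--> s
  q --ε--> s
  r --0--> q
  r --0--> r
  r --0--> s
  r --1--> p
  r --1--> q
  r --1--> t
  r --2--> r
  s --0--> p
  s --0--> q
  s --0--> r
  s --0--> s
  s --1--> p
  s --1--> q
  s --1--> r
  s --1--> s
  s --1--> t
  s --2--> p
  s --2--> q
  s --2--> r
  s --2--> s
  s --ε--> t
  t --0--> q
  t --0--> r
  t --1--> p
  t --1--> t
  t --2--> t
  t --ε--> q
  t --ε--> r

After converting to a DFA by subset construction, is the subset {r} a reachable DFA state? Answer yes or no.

Start state of the DFA: {p} (ε-closure of the NFA start).
{p} --0--> {q,r,s,t}  [new]
{p} --1--> {p,q,r,s,t}  [new]
{p} --2--> {q,r,s,t}  [seen]
{q,r,s,t} --0--> {p,q,r,s,t}  [seen]
{q,r,s,t} --1--> {p,q,r,s,t}  [seen]
{q,r,s,t} --2--> {p,q,r,s,t}  [seen]
{p,q,r,s,t} --0--> {p,q,r,s,t}  [seen]
{p,q,r,s,t} --1--> {p,q,r,s,t}  [seen]
{p,q,r,s,t} --2--> {p,q,r,s,t}  [seen]
Reachable DFA states: {p}, {q,r,s,t}, {p,q,r,s,t}.
{r} is not among them.

no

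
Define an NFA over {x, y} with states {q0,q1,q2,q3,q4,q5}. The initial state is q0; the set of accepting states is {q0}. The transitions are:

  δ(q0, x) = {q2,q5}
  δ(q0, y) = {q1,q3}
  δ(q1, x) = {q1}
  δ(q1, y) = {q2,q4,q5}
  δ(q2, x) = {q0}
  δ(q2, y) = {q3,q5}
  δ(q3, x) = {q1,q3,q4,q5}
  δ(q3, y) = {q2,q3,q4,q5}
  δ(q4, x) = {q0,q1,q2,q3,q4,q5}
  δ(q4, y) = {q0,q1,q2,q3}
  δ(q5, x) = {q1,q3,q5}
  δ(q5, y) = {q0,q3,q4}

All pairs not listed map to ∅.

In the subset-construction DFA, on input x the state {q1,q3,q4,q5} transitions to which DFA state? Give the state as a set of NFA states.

{q0,q1,q2,q3,q4,q5}

δ(q1,x) = {q1}; δ(q3,x) = {q1,q3,q4,q5}; δ(q4,x) = {q0,q1,q2,q3,q4,q5}; δ(q5,x) = {q1,q3,q5}.
Union: {q0,q1,q2,q3,q4,q5}.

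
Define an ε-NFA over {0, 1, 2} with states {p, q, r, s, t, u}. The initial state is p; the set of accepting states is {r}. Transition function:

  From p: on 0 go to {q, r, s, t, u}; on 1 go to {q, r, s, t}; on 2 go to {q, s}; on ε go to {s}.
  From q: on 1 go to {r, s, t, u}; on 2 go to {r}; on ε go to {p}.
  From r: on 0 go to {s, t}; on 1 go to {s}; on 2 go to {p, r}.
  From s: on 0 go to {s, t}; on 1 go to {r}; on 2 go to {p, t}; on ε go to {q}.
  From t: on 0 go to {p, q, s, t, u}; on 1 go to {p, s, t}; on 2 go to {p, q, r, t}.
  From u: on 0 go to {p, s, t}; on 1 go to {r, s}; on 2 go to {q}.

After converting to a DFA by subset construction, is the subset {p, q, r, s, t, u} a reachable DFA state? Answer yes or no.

Start state of the DFA: {p, q, s} (ε-closure of the NFA start).
{p, q, s} --0--> {p, q, r, s, t, u}  [new]
{p, q, s} --1--> {p, q, r, s, t, u}  [seen]
{p, q, s} --2--> {p, q, r, s, t}  [new]
{p, q, r, s, t, u} --0--> {p, q, r, s, t, u}  [seen]
{p, q, r, s, t, u} --1--> {p, q, r, s, t, u}  [seen]
{p, q, r, s, t, u} --2--> {p, q, r, s, t}  [seen]
{p, q, r, s, t} --0--> {p, q, r, s, t, u}  [seen]
{p, q, r, s, t} --1--> {p, q, r, s, t, u}  [seen]
{p, q, r, s, t} --2--> {p, q, r, s, t}  [seen]
Reachable DFA states: {p, q, s}, {p, q, r, s, t, u}, {p, q, r, s, t}.
{p, q, r, s, t, u} is among them.

yes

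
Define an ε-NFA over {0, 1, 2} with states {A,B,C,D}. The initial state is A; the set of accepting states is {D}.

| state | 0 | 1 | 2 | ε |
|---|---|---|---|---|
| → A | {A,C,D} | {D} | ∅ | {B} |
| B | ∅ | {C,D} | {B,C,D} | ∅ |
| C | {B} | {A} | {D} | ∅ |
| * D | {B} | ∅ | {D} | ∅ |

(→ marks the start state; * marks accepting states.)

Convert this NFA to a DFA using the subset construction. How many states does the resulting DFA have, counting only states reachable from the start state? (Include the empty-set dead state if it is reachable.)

Start state of the DFA: {A,B} (ε-closure of the NFA start).
{A,B} --0--> {A,B,C,D}  [new]
{A,B} --1--> {C,D}  [new]
{A,B} --2--> {B,C,D}  [new]
{A,B,C,D} --0--> {A,B,C,D}  [seen]
{A,B,C,D} --1--> {A,B,C,D}  [seen]
{A,B,C,D} --2--> {B,C,D}  [seen]
{C,D} --0--> {B}  [new]
{C,D} --1--> {A,B}  [seen]
{C,D} --2--> {D}  [new]
{B,C,D} --0--> {B}  [seen]
{B,C,D} --1--> {A,B,C,D}  [seen]
{B,C,D} --2--> {B,C,D}  [seen]
{B} --0--> ∅  [new]
{B} --1--> {C,D}  [seen]
{B} --2--> {B,C,D}  [seen]
{D} --0--> {B}  [seen]
{D} --1--> ∅  [seen]
{D} --2--> {D}  [seen]
∅ --0--> ∅  [seen]
∅ --1--> ∅  [seen]
∅ --2--> ∅  [seen]
Reachable DFA states: {A,B}, {A,B,C,D}, {C,D}, {B,C,D}, {B}, {D}, ∅.

7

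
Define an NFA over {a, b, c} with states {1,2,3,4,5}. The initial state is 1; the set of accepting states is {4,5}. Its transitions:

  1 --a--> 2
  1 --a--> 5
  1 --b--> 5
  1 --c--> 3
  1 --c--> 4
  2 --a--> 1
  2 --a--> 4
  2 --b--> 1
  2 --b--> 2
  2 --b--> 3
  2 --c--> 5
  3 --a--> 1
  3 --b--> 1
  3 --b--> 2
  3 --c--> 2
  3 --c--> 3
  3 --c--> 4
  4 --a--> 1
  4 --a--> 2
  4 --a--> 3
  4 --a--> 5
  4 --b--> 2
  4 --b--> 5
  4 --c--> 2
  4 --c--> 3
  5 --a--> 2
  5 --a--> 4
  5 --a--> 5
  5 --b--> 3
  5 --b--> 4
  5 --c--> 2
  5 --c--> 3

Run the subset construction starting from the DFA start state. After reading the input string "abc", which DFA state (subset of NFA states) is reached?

Start: {1}.
δ(1,a) = {2,5}.
Union: {2,5}.
After a: {2,5}.
δ(2,b) = {1,2,3}; δ(5,b) = {3,4}.
Union: {1,2,3,4}.
After b: {1,2,3,4}.
δ(1,c) = {3,4}; δ(2,c) = {5}; δ(3,c) = {2,3,4}; δ(4,c) = {2,3}.
Union: {2,3,4,5}.
After c: {2,3,4,5}.

{2,3,4,5}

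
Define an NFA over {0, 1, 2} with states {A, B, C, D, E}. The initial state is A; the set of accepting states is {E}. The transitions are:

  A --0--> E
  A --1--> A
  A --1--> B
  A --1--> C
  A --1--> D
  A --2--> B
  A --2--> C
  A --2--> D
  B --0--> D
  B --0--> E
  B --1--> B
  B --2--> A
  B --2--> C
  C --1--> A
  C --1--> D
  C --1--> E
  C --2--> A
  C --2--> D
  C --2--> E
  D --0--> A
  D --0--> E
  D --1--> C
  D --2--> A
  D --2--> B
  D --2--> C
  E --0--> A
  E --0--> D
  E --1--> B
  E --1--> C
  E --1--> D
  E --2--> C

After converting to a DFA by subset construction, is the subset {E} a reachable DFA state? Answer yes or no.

yes

Start state of the DFA: {A}.
{A} --0--> {E}  [new]
{A} --1--> {A, B, C, D}  [new]
{A} --2--> {B, C, D}  [new]
{E} --0--> {A, D}  [new]
{E} --1--> {B, C, D}  [seen]
{E} --2--> {C}  [new]
{A, B, C, D} --0--> {A, D, E}  [new]
{A, B, C, D} --1--> {A, B, C, D, E}  [new]
{A, B, C, D} --2--> {A, B, C, D, E}  [seen]
{B, C, D} --0--> {A, D, E}  [seen]
{B, C, D} --1--> {A, B, C, D, E}  [seen]
{B, C, D} --2--> {A, B, C, D, E}  [seen]
{A, D} --0--> {A, E}  [new]
{A, D} --1--> {A, B, C, D}  [seen]
{A, D} --2--> {A, B, C, D}  [seen]
{C} --0--> ∅  [new]
{C} --1--> {A, D, E}  [seen]
{C} --2--> {A, D, E}  [seen]
{A, D, E} --0--> {A, D, E}  [seen]
{A, D, E} --1--> {A, B, C, D}  [seen]
{A, D, E} --2--> {A, B, C, D}  [seen]
{A, B, C, D, E} --0--> {A, D, E}  [seen]
{A, B, C, D, E} --1--> {A, B, C, D, E}  [seen]
{A, B, C, D, E} --2--> {A, B, C, D, E}  [seen]
{A, E} --0--> {A, D, E}  [seen]
{A, E} --1--> {A, B, C, D}  [seen]
{A, E} --2--> {B, C, D}  [seen]
∅ --0--> ∅  [seen]
∅ --1--> ∅  [seen]
∅ --2--> ∅  [seen]
Reachable DFA states: {A}, {E}, {A, B, C, D}, {B, C, D}, {A, D}, {C}, {A, D, E}, {A, B, C, D, E}, {A, E}, ∅.
{E} is among them.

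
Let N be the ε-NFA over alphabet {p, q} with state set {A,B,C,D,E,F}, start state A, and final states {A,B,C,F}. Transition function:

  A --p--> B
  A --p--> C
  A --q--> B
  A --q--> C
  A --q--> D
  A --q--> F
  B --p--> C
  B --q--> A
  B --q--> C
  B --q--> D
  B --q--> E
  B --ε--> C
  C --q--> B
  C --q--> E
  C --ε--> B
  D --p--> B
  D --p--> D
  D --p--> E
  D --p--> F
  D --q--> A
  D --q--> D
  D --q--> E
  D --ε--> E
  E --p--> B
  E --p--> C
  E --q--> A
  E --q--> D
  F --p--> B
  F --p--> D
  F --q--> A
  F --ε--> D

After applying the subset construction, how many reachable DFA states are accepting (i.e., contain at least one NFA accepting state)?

Start state of the DFA: {A} (ε-closure of the NFA start).
{A} --p--> {B,C}  [new]
{A} --q--> {B,C,D,E,F}  [new]
{B,C} --p--> {B,C}  [seen]
{B,C} --q--> {A,B,C,D,E}  [new]
{B,C,D,E,F} --p--> {B,C,D,E,F}  [seen]
{B,C,D,E,F} --q--> {A,B,C,D,E}  [seen]
{A,B,C,D,E} --p--> {B,C,D,E,F}  [seen]
{A,B,C,D,E} --q--> {A,B,C,D,E,F}  [new]
{A,B,C,D,E,F} --p--> {B,C,D,E,F}  [seen]
{A,B,C,D,E,F} --q--> {A,B,C,D,E,F}  [seen]
Reachable DFA states: {A}, {B,C}, {B,C,D,E,F}, {A,B,C,D,E}, {A,B,C,D,E,F}.
Accepting DFA states (contain an NFA accepting state): {A}, {B,C}, {B,C,D,E,F}, {A,B,C,D,E}, {A,B,C,D,E,F}.

5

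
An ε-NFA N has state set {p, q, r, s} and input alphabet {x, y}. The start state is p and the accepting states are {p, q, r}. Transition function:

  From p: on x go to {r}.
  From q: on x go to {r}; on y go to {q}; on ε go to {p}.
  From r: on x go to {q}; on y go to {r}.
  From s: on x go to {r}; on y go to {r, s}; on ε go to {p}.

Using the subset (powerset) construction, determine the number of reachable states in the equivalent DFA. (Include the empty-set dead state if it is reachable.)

Start state of the DFA: {p} (ε-closure of the NFA start).
{p} --x--> {r}  [new]
{p} --y--> ∅  [new]
{r} --x--> {p, q}  [new]
{r} --y--> {r}  [seen]
∅ --x--> ∅  [seen]
∅ --y--> ∅  [seen]
{p, q} --x--> {r}  [seen]
{p, q} --y--> {p, q}  [seen]
Reachable DFA states: {p}, {r}, ∅, {p, q}.

4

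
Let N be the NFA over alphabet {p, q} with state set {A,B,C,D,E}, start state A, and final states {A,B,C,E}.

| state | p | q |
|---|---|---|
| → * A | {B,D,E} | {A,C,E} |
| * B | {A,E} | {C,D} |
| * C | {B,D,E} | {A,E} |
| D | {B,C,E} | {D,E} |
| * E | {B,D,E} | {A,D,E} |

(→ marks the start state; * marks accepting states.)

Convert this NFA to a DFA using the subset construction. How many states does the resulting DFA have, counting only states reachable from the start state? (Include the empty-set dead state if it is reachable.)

6

Start state of the DFA: {A}.
{A} --p--> {B,D,E}  [new]
{A} --q--> {A,C,E}  [new]
{B,D,E} --p--> {A,B,C,D,E}  [new]
{B,D,E} --q--> {A,C,D,E}  [new]
{A,C,E} --p--> {B,D,E}  [seen]
{A,C,E} --q--> {A,C,D,E}  [seen]
{A,B,C,D,E} --p--> {A,B,C,D,E}  [seen]
{A,B,C,D,E} --q--> {A,C,D,E}  [seen]
{A,C,D,E} --p--> {B,C,D,E}  [new]
{A,C,D,E} --q--> {A,C,D,E}  [seen]
{B,C,D,E} --p--> {A,B,C,D,E}  [seen]
{B,C,D,E} --q--> {A,C,D,E}  [seen]
Reachable DFA states: {A}, {B,D,E}, {A,C,E}, {A,B,C,D,E}, {A,C,D,E}, {B,C,D,E}.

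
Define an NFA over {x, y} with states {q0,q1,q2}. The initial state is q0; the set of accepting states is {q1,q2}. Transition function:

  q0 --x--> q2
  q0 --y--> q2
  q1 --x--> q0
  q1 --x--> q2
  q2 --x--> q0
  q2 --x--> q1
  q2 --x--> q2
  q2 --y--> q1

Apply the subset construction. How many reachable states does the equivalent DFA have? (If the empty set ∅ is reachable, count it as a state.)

Start state of the DFA: {q0}.
{q0} --x--> {q2}  [new]
{q0} --y--> {q2}  [seen]
{q2} --x--> {q0,q1,q2}  [new]
{q2} --y--> {q1}  [new]
{q0,q1,q2} --x--> {q0,q1,q2}  [seen]
{q0,q1,q2} --y--> {q1,q2}  [new]
{q1} --x--> {q0,q2}  [new]
{q1} --y--> ∅  [new]
{q1,q2} --x--> {q0,q1,q2}  [seen]
{q1,q2} --y--> {q1}  [seen]
{q0,q2} --x--> {q0,q1,q2}  [seen]
{q0,q2} --y--> {q1,q2}  [seen]
∅ --x--> ∅  [seen]
∅ --y--> ∅  [seen]
Reachable DFA states: {q0}, {q2}, {q0,q1,q2}, {q1}, {q1,q2}, {q0,q2}, ∅.

7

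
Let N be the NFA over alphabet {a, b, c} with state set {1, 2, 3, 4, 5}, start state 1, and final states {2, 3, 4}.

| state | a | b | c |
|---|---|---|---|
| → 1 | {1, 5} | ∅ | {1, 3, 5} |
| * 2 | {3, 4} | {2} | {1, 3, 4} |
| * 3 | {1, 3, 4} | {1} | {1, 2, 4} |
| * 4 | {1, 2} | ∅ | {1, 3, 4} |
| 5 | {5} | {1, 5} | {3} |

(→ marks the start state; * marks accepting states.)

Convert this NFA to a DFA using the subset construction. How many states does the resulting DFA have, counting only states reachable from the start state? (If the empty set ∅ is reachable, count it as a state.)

7

Start state of the DFA: {1}.
{1} --a--> {1, 5}  [new]
{1} --b--> ∅  [new]
{1} --c--> {1, 3, 5}  [new]
{1, 5} --a--> {1, 5}  [seen]
{1, 5} --b--> {1, 5}  [seen]
{1, 5} --c--> {1, 3, 5}  [seen]
∅ --a--> ∅  [seen]
∅ --b--> ∅  [seen]
∅ --c--> ∅  [seen]
{1, 3, 5} --a--> {1, 3, 4, 5}  [new]
{1, 3, 5} --b--> {1, 5}  [seen]
{1, 3, 5} --c--> {1, 2, 3, 4, 5}  [new]
{1, 3, 4, 5} --a--> {1, 2, 3, 4, 5}  [seen]
{1, 3, 4, 5} --b--> {1, 5}  [seen]
{1, 3, 4, 5} --c--> {1, 2, 3, 4, 5}  [seen]
{1, 2, 3, 4, 5} --a--> {1, 2, 3, 4, 5}  [seen]
{1, 2, 3, 4, 5} --b--> {1, 2, 5}  [new]
{1, 2, 3, 4, 5} --c--> {1, 2, 3, 4, 5}  [seen]
{1, 2, 5} --a--> {1, 3, 4, 5}  [seen]
{1, 2, 5} --b--> {1, 2, 5}  [seen]
{1, 2, 5} --c--> {1, 3, 4, 5}  [seen]
Reachable DFA states: {1}, {1, 5}, ∅, {1, 3, 5}, {1, 3, 4, 5}, {1, 2, 3, 4, 5}, {1, 2, 5}.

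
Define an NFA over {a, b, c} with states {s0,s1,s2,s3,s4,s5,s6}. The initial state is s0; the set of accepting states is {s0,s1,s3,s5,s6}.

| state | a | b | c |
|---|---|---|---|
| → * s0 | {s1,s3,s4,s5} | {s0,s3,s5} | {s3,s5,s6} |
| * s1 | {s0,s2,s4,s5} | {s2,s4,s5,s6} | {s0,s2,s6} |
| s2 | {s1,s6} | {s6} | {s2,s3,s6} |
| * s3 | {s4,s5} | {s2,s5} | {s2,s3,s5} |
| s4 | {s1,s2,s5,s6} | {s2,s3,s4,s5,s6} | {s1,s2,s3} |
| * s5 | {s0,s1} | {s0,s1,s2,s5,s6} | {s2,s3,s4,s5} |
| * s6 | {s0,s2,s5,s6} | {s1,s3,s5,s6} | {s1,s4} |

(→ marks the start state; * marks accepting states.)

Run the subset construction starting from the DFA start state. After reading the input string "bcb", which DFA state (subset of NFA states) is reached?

{s0,s1,s2,s3,s4,s5,s6}

Start: {s0}.
δ(s0,b) = {s0,s3,s5}.
Union: {s0,s3,s5}.
After b: {s0,s3,s5}.
δ(s0,c) = {s3,s5,s6}; δ(s3,c) = {s2,s3,s5}; δ(s5,c) = {s2,s3,s4,s5}.
Union: {s2,s3,s4,s5,s6}.
After c: {s2,s3,s4,s5,s6}.
δ(s2,b) = {s6}; δ(s3,b) = {s2,s5}; δ(s4,b) = {s2,s3,s4,s5,s6}; δ(s5,b) = {s0,s1,s2,s5,s6}; δ(s6,b) = {s1,s3,s5,s6}.
Union: {s0,s1,s2,s3,s4,s5,s6}.
After b: {s0,s1,s2,s3,s4,s5,s6}.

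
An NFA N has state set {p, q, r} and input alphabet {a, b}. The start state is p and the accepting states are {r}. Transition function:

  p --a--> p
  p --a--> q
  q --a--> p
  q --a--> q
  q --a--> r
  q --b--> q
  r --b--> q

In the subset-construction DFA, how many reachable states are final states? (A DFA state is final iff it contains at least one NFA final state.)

1

Start state of the DFA: {p}.
{p} --a--> {p, q}  [new]
{p} --b--> ∅  [new]
{p, q} --a--> {p, q, r}  [new]
{p, q} --b--> {q}  [new]
∅ --a--> ∅  [seen]
∅ --b--> ∅  [seen]
{p, q, r} --a--> {p, q, r}  [seen]
{p, q, r} --b--> {q}  [seen]
{q} --a--> {p, q, r}  [seen]
{q} --b--> {q}  [seen]
Reachable DFA states: {p}, {p, q}, ∅, {p, q, r}, {q}.
Accepting DFA states (contain an NFA accepting state): {p, q, r}.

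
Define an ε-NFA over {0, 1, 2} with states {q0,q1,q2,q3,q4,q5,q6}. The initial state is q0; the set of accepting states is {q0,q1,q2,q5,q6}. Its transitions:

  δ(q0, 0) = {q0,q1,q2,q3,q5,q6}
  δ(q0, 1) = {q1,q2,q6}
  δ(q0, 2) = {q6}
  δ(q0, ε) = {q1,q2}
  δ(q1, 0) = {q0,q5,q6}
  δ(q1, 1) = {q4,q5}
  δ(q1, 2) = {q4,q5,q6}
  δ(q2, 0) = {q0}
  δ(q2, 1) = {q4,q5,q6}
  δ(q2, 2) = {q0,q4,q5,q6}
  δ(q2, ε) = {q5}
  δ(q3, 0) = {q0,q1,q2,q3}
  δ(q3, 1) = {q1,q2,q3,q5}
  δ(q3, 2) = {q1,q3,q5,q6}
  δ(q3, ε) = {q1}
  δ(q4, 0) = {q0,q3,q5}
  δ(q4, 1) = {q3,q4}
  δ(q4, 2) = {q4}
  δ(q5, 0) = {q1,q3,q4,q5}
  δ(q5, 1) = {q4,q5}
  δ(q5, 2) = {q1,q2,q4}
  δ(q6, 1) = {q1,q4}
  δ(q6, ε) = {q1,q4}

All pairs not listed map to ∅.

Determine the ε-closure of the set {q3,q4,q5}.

Begin with {q3,q4,q5}.
q3 →ε {q1}; add q1.
ε-closure = {q1,q3,q4,q5}.

{q1,q3,q4,q5}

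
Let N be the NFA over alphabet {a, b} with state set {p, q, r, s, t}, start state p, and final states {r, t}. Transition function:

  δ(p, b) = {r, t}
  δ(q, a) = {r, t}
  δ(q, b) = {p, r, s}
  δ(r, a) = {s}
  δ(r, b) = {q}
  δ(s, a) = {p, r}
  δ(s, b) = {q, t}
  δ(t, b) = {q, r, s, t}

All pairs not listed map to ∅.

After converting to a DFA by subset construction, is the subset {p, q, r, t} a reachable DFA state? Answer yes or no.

no

Start state of the DFA: {p}.
{p} --a--> ∅  [new]
{p} --b--> {r, t}  [new]
∅ --a--> ∅  [seen]
∅ --b--> ∅  [seen]
{r, t} --a--> {s}  [new]
{r, t} --b--> {q, r, s, t}  [new]
{s} --a--> {p, r}  [new]
{s} --b--> {q, t}  [new]
{q, r, s, t} --a--> {p, r, s, t}  [new]
{q, r, s, t} --b--> {p, q, r, s, t}  [new]
{p, r} --a--> {s}  [seen]
{p, r} --b--> {q, r, t}  [new]
{q, t} --a--> {r, t}  [seen]
{q, t} --b--> {p, q, r, s, t}  [seen]
{p, r, s, t} --a--> {p, r, s}  [new]
{p, r, s, t} --b--> {q, r, s, t}  [seen]
{p, q, r, s, t} --a--> {p, r, s, t}  [seen]
{p, q, r, s, t} --b--> {p, q, r, s, t}  [seen]
{q, r, t} --a--> {r, s, t}  [new]
{q, r, t} --b--> {p, q, r, s, t}  [seen]
{p, r, s} --a--> {p, r, s}  [seen]
{p, r, s} --b--> {q, r, t}  [seen]
{r, s, t} --a--> {p, r, s}  [seen]
{r, s, t} --b--> {q, r, s, t}  [seen]
Reachable DFA states: {p}, ∅, {r, t}, {s}, {q, r, s, t}, {p, r}, {q, t}, {p, r, s, t}, {p, q, r, s, t}, {q, r, t}, {p, r, s}, {r, s, t}.
{p, q, r, t} is not among them.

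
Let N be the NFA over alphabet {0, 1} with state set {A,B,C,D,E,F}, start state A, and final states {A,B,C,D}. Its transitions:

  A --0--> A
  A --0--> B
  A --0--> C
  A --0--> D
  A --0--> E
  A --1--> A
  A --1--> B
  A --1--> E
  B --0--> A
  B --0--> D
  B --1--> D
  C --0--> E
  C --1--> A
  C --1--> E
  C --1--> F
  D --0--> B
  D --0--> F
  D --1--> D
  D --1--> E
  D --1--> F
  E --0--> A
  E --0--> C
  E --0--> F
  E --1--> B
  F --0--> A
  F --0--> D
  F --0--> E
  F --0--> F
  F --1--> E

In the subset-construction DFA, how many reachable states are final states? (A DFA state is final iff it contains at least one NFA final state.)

6

Start state of the DFA: {A}.
{A} --0--> {A,B,C,D,E}  [new]
{A} --1--> {A,B,E}  [new]
{A,B,C,D,E} --0--> {A,B,C,D,E,F}  [new]
{A,B,C,D,E} --1--> {A,B,D,E,F}  [new]
{A,B,E} --0--> {A,B,C,D,E,F}  [seen]
{A,B,E} --1--> {A,B,D,E}  [new]
{A,B,C,D,E,F} --0--> {A,B,C,D,E,F}  [seen]
{A,B,C,D,E,F} --1--> {A,B,D,E,F}  [seen]
{A,B,D,E,F} --0--> {A,B,C,D,E,F}  [seen]
{A,B,D,E,F} --1--> {A,B,D,E,F}  [seen]
{A,B,D,E} --0--> {A,B,C,D,E,F}  [seen]
{A,B,D,E} --1--> {A,B,D,E,F}  [seen]
Reachable DFA states: {A}, {A,B,C,D,E}, {A,B,E}, {A,B,C,D,E,F}, {A,B,D,E,F}, {A,B,D,E}.
Accepting DFA states (contain an NFA accepting state): {A}, {A,B,C,D,E}, {A,B,E}, {A,B,C,D,E,F}, {A,B,D,E,F}, {A,B,D,E}.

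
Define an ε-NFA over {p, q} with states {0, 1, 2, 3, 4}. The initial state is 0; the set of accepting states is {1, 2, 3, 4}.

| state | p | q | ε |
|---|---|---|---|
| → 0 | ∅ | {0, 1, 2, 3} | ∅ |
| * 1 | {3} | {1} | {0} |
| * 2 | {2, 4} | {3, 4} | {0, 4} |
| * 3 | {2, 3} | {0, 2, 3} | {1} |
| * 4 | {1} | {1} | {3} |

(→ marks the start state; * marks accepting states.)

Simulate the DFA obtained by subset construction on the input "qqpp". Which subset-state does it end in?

{0, 1, 2, 3, 4}

Start: {0}.
δ(0,q) = {0, 1, 2, 3}.
Union: {0, 1, 2, 3}.
ε-closure gives {0, 1, 2, 3, 4}.
After q: {0, 1, 2, 3, 4}.
δ(0,q) = {0, 1, 2, 3}; δ(1,q) = {1}; δ(2,q) = {3, 4}; δ(3,q) = {0, 2, 3}; δ(4,q) = {1}.
Union: {0, 1, 2, 3, 4}.
After q: {0, 1, 2, 3, 4}.
δ(0,p) = ∅; δ(1,p) = {3}; δ(2,p) = {2, 4}; δ(3,p) = {2, 3}; δ(4,p) = {1}.
Union: {1, 2, 3, 4}.
ε-closure gives {0, 1, 2, 3, 4}.
After p: {0, 1, 2, 3, 4}.
δ(0,p) = ∅; δ(1,p) = {3}; δ(2,p) = {2, 4}; δ(3,p) = {2, 3}; δ(4,p) = {1}.
Union: {1, 2, 3, 4}.
ε-closure gives {0, 1, 2, 3, 4}.
After p: {0, 1, 2, 3, 4}.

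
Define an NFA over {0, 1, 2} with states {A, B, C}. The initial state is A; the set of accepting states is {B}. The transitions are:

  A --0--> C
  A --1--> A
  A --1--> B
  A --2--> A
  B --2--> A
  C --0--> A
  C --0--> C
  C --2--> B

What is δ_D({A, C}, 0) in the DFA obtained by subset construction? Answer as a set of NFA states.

{A, C}

δ(A,0) = {C}; δ(C,0) = {A, C}.
Union: {A, C}.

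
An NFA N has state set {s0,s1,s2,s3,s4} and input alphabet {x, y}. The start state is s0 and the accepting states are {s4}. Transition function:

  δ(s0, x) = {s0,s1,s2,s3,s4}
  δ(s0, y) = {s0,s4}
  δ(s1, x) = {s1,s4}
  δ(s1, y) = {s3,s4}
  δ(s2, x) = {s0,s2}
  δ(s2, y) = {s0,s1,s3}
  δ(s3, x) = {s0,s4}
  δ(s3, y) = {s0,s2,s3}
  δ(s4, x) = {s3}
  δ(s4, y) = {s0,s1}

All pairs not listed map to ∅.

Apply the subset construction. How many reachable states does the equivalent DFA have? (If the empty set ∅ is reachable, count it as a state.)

Start state of the DFA: {s0}.
{s0} --x--> {s0,s1,s2,s3,s4}  [new]
{s0} --y--> {s0,s4}  [new]
{s0,s1,s2,s3,s4} --x--> {s0,s1,s2,s3,s4}  [seen]
{s0,s1,s2,s3,s4} --y--> {s0,s1,s2,s3,s4}  [seen]
{s0,s4} --x--> {s0,s1,s2,s3,s4}  [seen]
{s0,s4} --y--> {s0,s1,s4}  [new]
{s0,s1,s4} --x--> {s0,s1,s2,s3,s4}  [seen]
{s0,s1,s4} --y--> {s0,s1,s3,s4}  [new]
{s0,s1,s3,s4} --x--> {s0,s1,s2,s3,s4}  [seen]
{s0,s1,s3,s4} --y--> {s0,s1,s2,s3,s4}  [seen]
Reachable DFA states: {s0}, {s0,s1,s2,s3,s4}, {s0,s4}, {s0,s1,s4}, {s0,s1,s3,s4}.

5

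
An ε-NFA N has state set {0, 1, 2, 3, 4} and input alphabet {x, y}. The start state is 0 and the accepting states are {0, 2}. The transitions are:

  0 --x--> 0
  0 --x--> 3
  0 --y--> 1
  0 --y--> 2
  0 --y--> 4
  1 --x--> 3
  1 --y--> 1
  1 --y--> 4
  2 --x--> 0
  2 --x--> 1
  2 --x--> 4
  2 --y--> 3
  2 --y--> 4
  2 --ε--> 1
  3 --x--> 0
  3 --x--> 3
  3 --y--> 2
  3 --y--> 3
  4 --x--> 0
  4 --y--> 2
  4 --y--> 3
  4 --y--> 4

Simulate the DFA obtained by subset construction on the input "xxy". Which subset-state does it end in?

Start: {0}.
δ(0,x) = {0, 3}.
Union: {0, 3}.
After x: {0, 3}.
δ(0,x) = {0, 3}; δ(3,x) = {0, 3}.
Union: {0, 3}.
After x: {0, 3}.
δ(0,y) = {1, 2, 4}; δ(3,y) = {2, 3}.
Union: {1, 2, 3, 4}.
After y: {1, 2, 3, 4}.

{1, 2, 3, 4}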